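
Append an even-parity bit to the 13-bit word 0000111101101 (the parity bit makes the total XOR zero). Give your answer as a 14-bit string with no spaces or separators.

00001111011011

XOR of the 13 data bits: 0⊕0⊕0⊕0⊕1⊕1⊕1⊕1⊕0⊕1⊕1⊕0⊕1 = 1
Parity bit = 1 (so all 14 bits XOR to 0).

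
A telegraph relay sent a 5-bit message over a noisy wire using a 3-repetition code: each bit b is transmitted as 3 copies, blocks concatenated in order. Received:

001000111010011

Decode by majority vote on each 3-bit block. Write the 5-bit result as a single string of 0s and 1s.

00101

Block 1 (001): 1 one → 0
Block 2 (000): 0 ones → 0
Block 3 (111): 3 ones → 1
Block 4 (010): 1 one → 0
Block 5 (011): 2 ones → 1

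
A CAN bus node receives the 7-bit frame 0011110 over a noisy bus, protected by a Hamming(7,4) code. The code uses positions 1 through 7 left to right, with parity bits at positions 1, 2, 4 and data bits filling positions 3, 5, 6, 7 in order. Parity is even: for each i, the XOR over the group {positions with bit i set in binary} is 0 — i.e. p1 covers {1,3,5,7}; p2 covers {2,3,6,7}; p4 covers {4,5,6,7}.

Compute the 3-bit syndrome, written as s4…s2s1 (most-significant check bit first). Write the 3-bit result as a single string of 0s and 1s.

s1 (pos 1,3,5,7): 0⊕1⊕1⊕0 = 0
s2 (pos 2,3,6,7): 0⊕1⊕1⊕0 = 0
s4 (pos 4,5,6,7): 1⊕1⊕1⊕0 = 1
Syndrome s4…s1 = 100 → error at position 4.

100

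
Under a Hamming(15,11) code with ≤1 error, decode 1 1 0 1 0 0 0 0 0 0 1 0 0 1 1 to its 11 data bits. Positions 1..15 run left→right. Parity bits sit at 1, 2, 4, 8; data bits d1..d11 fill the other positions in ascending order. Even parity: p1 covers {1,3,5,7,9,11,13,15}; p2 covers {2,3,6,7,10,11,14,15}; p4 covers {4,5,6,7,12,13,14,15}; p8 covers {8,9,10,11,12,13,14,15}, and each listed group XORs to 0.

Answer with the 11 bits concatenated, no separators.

00000010111

s1 (pos 1,3,5,7,9,11,13,15): 1⊕0⊕0⊕0⊕0⊕1⊕0⊕1 = 1
s2 (pos 2,3,6,7,10,11,14,15): 1⊕0⊕0⊕0⊕0⊕1⊕1⊕1 = 0
s4 (pos 4,5,6,7,12,13,14,15): 1⊕0⊕0⊕0⊕0⊕0⊕1⊕1 = 1
s8 (pos 8,9,10,11,12,13,14,15): 0⊕0⊕0⊕1⊕0⊕0⊕1⊕1 = 1
Syndrome s8…s1 = 1101 → error at position 13.
Flip position 13: 110100000010011 → 110100000010111
Read data bits from positions 3,5,6,7,9,10,11,12,13,14,15: 00000010111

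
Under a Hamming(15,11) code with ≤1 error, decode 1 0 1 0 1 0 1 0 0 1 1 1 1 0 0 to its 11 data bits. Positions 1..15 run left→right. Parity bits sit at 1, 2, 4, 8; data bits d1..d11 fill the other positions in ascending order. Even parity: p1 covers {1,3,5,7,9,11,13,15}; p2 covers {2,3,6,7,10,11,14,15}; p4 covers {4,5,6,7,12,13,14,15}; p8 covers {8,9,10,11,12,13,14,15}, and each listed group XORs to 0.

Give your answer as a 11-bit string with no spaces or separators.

11010111100

s1 (pos 1,3,5,7,9,11,13,15): 1⊕1⊕1⊕1⊕0⊕1⊕1⊕0 = 0
s2 (pos 2,3,6,7,10,11,14,15): 0⊕1⊕0⊕1⊕1⊕1⊕0⊕0 = 0
s4 (pos 4,5,6,7,12,13,14,15): 0⊕1⊕0⊕1⊕1⊕1⊕0⊕0 = 0
s8 (pos 8,9,10,11,12,13,14,15): 0⊕0⊕1⊕1⊕1⊕1⊕0⊕0 = 0
Syndrome s8…s1 = 0000 → no error.
Read data bits from positions 3,5,6,7,9,10,11,12,13,14,15: 11010111100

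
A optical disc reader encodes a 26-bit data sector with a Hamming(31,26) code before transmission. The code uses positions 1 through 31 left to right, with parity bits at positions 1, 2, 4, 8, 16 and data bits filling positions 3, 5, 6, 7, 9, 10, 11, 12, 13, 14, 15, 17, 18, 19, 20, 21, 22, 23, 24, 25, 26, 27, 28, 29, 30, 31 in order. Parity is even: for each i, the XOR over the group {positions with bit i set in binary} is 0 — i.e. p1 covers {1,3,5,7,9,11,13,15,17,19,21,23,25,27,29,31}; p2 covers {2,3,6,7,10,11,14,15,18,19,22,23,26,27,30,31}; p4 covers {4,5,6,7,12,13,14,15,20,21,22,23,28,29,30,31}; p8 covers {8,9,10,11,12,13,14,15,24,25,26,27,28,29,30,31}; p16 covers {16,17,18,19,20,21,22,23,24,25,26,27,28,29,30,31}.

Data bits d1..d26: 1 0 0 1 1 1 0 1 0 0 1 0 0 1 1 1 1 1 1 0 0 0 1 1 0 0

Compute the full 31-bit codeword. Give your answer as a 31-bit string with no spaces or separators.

Place data at non-parity positions: p1 p2 1 p4 0 0 1 p8 1 1 0 1 0 0 1 p16 0 0 1 1 1 1 1 1 0 0 0 1 1 0 0
p1 (pos 1,3,5,7,9,11,13,15,17,19,21,23,25,27,29,31): XOR of data positions = 1⊕0⊕1⊕1⊕0⊕0⊕1⊕0⊕1⊕1⊕1⊕0⊕0⊕1⊕0 = 0
p2 (pos 2,3,6,7,10,11,14,15,18,19,22,23,26,27,30,31): XOR of data positions = 1⊕0⊕1⊕1⊕0⊕0⊕1⊕0⊕1⊕1⊕1⊕0⊕0⊕0⊕0 = 1
p4 (pos 4,5,6,7,12,13,14,15,20,21,22,23,28,29,30,31): XOR of data positions = 0⊕0⊕1⊕1⊕0⊕0⊕1⊕1⊕1⊕1⊕1⊕1⊕1⊕0⊕0 = 1
p8 (pos 8,9,10,11,12,13,14,15,24,25,26,27,28,29,30,31): XOR of data positions = 1⊕1⊕0⊕1⊕0⊕0⊕1⊕1⊕0⊕0⊕0⊕1⊕1⊕0⊕0 = 1
p16 (pos 16,17,18,19,20,21,22,23,24,25,26,27,28,29,30,31): XOR of data positions = 0⊕0⊕1⊕1⊕1⊕1⊕1⊕1⊕0⊕0⊕0⊕1⊕1⊕0⊕0 = 0
Codeword: 0111001111010010001111110001100

0111001111010010001111110001100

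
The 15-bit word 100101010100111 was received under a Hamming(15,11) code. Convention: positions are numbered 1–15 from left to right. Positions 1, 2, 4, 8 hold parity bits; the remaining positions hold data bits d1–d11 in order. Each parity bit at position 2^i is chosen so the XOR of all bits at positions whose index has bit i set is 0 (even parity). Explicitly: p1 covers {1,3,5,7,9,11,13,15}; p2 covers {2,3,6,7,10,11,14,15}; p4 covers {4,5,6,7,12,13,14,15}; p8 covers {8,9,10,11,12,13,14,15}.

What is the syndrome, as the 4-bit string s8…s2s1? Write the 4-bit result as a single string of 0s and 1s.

1101

s1 (pos 1,3,5,7,9,11,13,15): 1⊕0⊕0⊕0⊕0⊕0⊕1⊕1 = 1
s2 (pos 2,3,6,7,10,11,14,15): 0⊕0⊕1⊕0⊕1⊕0⊕1⊕1 = 0
s4 (pos 4,5,6,7,12,13,14,15): 1⊕0⊕1⊕0⊕0⊕1⊕1⊕1 = 1
s8 (pos 8,9,10,11,12,13,14,15): 1⊕0⊕1⊕0⊕0⊕1⊕1⊕1 = 1
Syndrome s8…s1 = 1101 → error at position 13.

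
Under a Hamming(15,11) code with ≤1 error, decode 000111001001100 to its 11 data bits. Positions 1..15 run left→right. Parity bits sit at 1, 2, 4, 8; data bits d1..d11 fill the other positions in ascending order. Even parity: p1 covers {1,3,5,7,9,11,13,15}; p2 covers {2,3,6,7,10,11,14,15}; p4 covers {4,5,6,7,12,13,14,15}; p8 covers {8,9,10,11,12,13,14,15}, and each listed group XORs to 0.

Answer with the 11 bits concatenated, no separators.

01101001101

s1 (pos 1,3,5,7,9,11,13,15): 0⊕0⊕1⊕0⊕1⊕0⊕1⊕0 = 1
s2 (pos 2,3,6,7,10,11,14,15): 0⊕0⊕1⊕0⊕0⊕0⊕0⊕0 = 1
s4 (pos 4,5,6,7,12,13,14,15): 1⊕1⊕1⊕0⊕1⊕1⊕0⊕0 = 1
s8 (pos 8,9,10,11,12,13,14,15): 0⊕1⊕0⊕0⊕1⊕1⊕0⊕0 = 1
Syndrome s8…s1 = 1111 → error at position 15.
Flip position 15: 000111001001100 → 000111001001101
Read data bits from positions 3,5,6,7,9,10,11,12,13,14,15: 01101001101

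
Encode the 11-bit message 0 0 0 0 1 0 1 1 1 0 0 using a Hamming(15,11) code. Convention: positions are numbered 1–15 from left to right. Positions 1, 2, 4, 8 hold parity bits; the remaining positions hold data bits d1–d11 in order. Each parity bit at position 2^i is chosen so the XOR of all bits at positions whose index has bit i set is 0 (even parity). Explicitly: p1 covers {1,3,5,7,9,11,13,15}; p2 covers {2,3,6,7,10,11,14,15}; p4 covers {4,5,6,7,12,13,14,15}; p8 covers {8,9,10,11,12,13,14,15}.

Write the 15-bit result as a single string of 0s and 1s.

Place data at non-parity positions: p1 p2 0 p4 0 0 0 p8 1 0 1 1 1 0 0
p1 (pos 1,3,5,7,9,11,13,15): XOR of data positions = 0⊕0⊕0⊕1⊕1⊕1⊕0 = 1
p2 (pos 2,3,6,7,10,11,14,15): XOR of data positions = 0⊕0⊕0⊕0⊕1⊕0⊕0 = 1
p4 (pos 4,5,6,7,12,13,14,15): XOR of data positions = 0⊕0⊕0⊕1⊕1⊕0⊕0 = 0
p8 (pos 8,9,10,11,12,13,14,15): XOR of data positions = 1⊕0⊕1⊕1⊕1⊕0⊕0 = 0
Codeword: 110000001011100

110000001011100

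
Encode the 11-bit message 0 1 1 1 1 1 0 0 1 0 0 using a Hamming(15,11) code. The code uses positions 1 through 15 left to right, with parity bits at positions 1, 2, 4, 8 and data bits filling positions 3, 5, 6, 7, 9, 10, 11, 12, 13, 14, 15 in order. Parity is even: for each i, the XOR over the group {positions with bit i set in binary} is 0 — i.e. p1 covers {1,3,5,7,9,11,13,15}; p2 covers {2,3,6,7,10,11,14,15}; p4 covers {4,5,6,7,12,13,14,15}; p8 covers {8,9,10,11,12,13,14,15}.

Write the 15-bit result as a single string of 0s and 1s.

Place data at non-parity positions: p1 p2 0 p4 1 1 1 p8 1 1 0 0 1 0 0
p1 (pos 1,3,5,7,9,11,13,15): XOR of data positions = 0⊕1⊕1⊕1⊕0⊕1⊕0 = 0
p2 (pos 2,3,6,7,10,11,14,15): XOR of data positions = 0⊕1⊕1⊕1⊕0⊕0⊕0 = 1
p4 (pos 4,5,6,7,12,13,14,15): XOR of data positions = 1⊕1⊕1⊕0⊕1⊕0⊕0 = 0
p8 (pos 8,9,10,11,12,13,14,15): XOR of data positions = 1⊕1⊕0⊕0⊕1⊕0⊕0 = 1
Codeword: 010011111100100

010011111100100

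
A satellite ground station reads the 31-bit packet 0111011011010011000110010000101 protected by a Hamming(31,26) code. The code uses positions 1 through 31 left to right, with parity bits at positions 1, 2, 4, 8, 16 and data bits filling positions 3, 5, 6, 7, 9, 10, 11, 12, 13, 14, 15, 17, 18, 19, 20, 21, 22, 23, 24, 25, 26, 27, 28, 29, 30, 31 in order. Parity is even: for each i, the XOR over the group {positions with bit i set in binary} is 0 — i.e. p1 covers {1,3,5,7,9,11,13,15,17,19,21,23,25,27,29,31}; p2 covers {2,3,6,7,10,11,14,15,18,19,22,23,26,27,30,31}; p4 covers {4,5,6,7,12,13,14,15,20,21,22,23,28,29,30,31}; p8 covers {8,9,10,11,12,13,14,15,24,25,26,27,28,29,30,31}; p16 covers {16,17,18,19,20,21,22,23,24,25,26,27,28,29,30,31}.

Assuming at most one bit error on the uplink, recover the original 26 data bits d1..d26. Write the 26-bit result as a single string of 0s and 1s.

s1 (pos 1,3,5,7,9,11,13,15,17,19,21,23,25,27,29,31): 0⊕1⊕0⊕1⊕1⊕0⊕0⊕1⊕0⊕0⊕1⊕0⊕0⊕0⊕1⊕1 = 1
s2 (pos 2,3,6,7,10,11,14,15,18,19,22,23,26,27,30,31): 1⊕1⊕1⊕1⊕1⊕0⊕0⊕1⊕0⊕0⊕0⊕0⊕0⊕0⊕0⊕1 = 1
s4 (pos 4,5,6,7,12,13,14,15,20,21,22,23,28,29,30,31): 1⊕0⊕1⊕1⊕1⊕0⊕0⊕1⊕1⊕1⊕0⊕0⊕0⊕1⊕0⊕1 = 1
s8 (pos 8,9,10,11,12,13,14,15,24,25,26,27,28,29,30,31): 0⊕1⊕1⊕0⊕1⊕0⊕0⊕1⊕1⊕0⊕0⊕0⊕0⊕1⊕0⊕1 = 1
s16 (pos 16,17,18,19,20,21,22,23,24,25,26,27,28,29,30,31): 1⊕0⊕0⊕0⊕1⊕1⊕0⊕0⊕1⊕0⊕0⊕0⊕0⊕1⊕0⊕1 = 0
Syndrome s16…s1 = 01111 → error at position 15.
Flip position 15: 0111011011010011000110010000101 → 0111011011010001000110010000101
Read data bits from positions 3,5,6,7,9,10,11,12,13,14,15,17,18,19,20,21,22,23,24,25,26,27,28,29,30,31: 10111101000000110010000101

10111101000000110010000101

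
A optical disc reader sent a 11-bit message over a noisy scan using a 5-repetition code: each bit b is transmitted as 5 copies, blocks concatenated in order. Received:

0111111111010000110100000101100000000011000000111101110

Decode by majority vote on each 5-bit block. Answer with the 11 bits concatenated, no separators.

Block 1 (01111): 4 ones → 1
Block 2 (11111): 5 ones → 1
Block 3 (01000): 1 one → 0
Block 4 (01101): 3 ones → 1
Block 5 (00000): 0 ones → 0
Block 6 (10110): 3 ones → 1
Block 7 (00000): 0 ones → 0
Block 8 (00011): 2 ones → 0
Block 9 (00000): 0 ones → 0
Block 10 (01111): 4 ones → 1
Block 11 (01110): 3 ones → 1

11010100011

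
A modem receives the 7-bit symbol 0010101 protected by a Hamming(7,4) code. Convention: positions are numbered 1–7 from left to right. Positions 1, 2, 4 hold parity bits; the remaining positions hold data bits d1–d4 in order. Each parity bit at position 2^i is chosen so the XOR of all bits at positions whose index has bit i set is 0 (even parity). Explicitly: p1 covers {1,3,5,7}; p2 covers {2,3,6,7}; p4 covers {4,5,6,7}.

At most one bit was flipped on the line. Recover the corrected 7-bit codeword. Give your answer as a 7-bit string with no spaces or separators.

s1 (pos 1,3,5,7): 0⊕1⊕1⊕1 = 1
s2 (pos 2,3,6,7): 0⊕1⊕0⊕1 = 0
s4 (pos 4,5,6,7): 0⊕1⊕0⊕1 = 0
Syndrome s4…s1 = 001 → error at position 1.
Flip position 1: 0010101 → 1010101

1010101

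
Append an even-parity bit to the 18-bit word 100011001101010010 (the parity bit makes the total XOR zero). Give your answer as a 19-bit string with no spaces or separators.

1000110011010100100

XOR of the 18 data bits: 1⊕0⊕0⊕0⊕1⊕1⊕0⊕0⊕1⊕1⊕0⊕1⊕0⊕1⊕0⊕0⊕1⊕0 = 0
Parity bit = 0 (so all 19 bits XOR to 0).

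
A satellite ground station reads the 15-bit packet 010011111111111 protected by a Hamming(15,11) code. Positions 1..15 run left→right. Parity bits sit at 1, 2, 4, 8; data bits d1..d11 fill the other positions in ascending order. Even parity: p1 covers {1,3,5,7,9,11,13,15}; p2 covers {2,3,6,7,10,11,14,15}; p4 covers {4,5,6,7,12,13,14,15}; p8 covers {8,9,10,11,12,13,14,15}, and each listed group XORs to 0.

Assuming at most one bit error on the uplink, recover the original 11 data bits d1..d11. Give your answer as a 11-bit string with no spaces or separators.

s1 (pos 1,3,5,7,9,11,13,15): 0⊕0⊕1⊕1⊕1⊕1⊕1⊕1 = 0
s2 (pos 2,3,6,7,10,11,14,15): 1⊕0⊕1⊕1⊕1⊕1⊕1⊕1 = 1
s4 (pos 4,5,6,7,12,13,14,15): 0⊕1⊕1⊕1⊕1⊕1⊕1⊕1 = 1
s8 (pos 8,9,10,11,12,13,14,15): 1⊕1⊕1⊕1⊕1⊕1⊕1⊕1 = 0
Syndrome s8…s1 = 0110 → error at position 6.
Flip position 6: 010011111111111 → 010010111111111
Read data bits from positions 3,5,6,7,9,10,11,12,13,14,15: 01011111111

01011111111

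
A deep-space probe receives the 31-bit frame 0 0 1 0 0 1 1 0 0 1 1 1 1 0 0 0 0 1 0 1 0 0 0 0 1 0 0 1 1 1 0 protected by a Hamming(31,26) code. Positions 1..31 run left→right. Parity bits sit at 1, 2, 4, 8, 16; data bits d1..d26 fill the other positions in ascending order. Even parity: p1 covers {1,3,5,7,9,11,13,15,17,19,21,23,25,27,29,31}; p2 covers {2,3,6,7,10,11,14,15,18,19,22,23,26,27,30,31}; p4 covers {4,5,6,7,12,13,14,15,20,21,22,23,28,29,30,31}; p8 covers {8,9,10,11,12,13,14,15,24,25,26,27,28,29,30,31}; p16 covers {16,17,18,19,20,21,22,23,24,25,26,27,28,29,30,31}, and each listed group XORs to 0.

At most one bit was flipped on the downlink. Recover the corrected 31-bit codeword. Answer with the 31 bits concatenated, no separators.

0110011001111000010100001001110

s1 (pos 1,3,5,7,9,11,13,15,17,19,21,23,25,27,29,31): 0⊕1⊕0⊕1⊕0⊕1⊕1⊕0⊕0⊕0⊕0⊕0⊕1⊕0⊕1⊕0 = 0
s2 (pos 2,3,6,7,10,11,14,15,18,19,22,23,26,27,30,31): 0⊕1⊕1⊕1⊕1⊕1⊕0⊕0⊕1⊕0⊕0⊕0⊕0⊕0⊕1⊕0 = 1
s4 (pos 4,5,6,7,12,13,14,15,20,21,22,23,28,29,30,31): 0⊕0⊕1⊕1⊕1⊕1⊕0⊕0⊕1⊕0⊕0⊕0⊕1⊕1⊕1⊕0 = 0
s8 (pos 8,9,10,11,12,13,14,15,24,25,26,27,28,29,30,31): 0⊕0⊕1⊕1⊕1⊕1⊕0⊕0⊕0⊕1⊕0⊕0⊕1⊕1⊕1⊕0 = 0
s16 (pos 16,17,18,19,20,21,22,23,24,25,26,27,28,29,30,31): 0⊕0⊕1⊕0⊕1⊕0⊕0⊕0⊕0⊕1⊕0⊕0⊕1⊕1⊕1⊕0 = 0
Syndrome s16…s1 = 00010 → error at position 2.
Flip position 2: 0010011001111000010100001001110 → 0110011001111000010100001001110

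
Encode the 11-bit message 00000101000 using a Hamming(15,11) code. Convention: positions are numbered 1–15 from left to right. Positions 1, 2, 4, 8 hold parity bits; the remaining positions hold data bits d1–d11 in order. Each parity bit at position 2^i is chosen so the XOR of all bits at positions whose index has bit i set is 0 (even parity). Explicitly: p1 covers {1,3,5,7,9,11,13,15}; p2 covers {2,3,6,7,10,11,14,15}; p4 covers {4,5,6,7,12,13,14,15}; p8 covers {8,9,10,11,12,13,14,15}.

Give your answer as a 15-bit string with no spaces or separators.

Place data at non-parity positions: p1 p2 0 p4 0 0 0 p8 0 1 0 1 0 0 0
p1 (pos 1,3,5,7,9,11,13,15): XOR of data positions = 0⊕0⊕0⊕0⊕0⊕0⊕0 = 0
p2 (pos 2,3,6,7,10,11,14,15): XOR of data positions = 0⊕0⊕0⊕1⊕0⊕0⊕0 = 1
p4 (pos 4,5,6,7,12,13,14,15): XOR of data positions = 0⊕0⊕0⊕1⊕0⊕0⊕0 = 1
p8 (pos 8,9,10,11,12,13,14,15): XOR of data positions = 0⊕1⊕0⊕1⊕0⊕0⊕0 = 0
Codeword: 010100000101000

010100000101000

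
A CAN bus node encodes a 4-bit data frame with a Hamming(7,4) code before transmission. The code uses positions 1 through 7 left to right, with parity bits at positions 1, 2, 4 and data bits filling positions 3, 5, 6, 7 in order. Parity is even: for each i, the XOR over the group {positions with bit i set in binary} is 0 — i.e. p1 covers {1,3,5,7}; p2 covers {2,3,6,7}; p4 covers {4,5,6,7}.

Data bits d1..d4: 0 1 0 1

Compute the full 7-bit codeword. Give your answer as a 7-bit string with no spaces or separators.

Place data at non-parity positions: p1 p2 0 p4 1 0 1
p1 (pos 1,3,5,7): XOR of data positions = 0⊕1⊕1 = 0
p2 (pos 2,3,6,7): XOR of data positions = 0⊕0⊕1 = 1
p4 (pos 4,5,6,7): XOR of data positions = 1⊕0⊕1 = 0
Codeword: 0100101

0100101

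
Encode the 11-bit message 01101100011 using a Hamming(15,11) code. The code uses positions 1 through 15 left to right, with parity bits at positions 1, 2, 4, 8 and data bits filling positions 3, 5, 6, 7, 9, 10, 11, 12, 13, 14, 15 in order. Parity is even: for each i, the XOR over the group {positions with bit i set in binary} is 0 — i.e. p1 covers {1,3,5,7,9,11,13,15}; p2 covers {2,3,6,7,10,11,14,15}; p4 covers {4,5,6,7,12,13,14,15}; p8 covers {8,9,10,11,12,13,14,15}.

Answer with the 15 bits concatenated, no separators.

Place data at non-parity positions: p1 p2 0 p4 1 1 0 p8 1 1 0 0 0 1 1
p1 (pos 1,3,5,7,9,11,13,15): XOR of data positions = 0⊕1⊕0⊕1⊕0⊕0⊕1 = 1
p2 (pos 2,3,6,7,10,11,14,15): XOR of data positions = 0⊕1⊕0⊕1⊕0⊕1⊕1 = 0
p4 (pos 4,5,6,7,12,13,14,15): XOR of data positions = 1⊕1⊕0⊕0⊕0⊕1⊕1 = 0
p8 (pos 8,9,10,11,12,13,14,15): XOR of data positions = 1⊕1⊕0⊕0⊕0⊕1⊕1 = 0
Codeword: 100011001100011

100011001100011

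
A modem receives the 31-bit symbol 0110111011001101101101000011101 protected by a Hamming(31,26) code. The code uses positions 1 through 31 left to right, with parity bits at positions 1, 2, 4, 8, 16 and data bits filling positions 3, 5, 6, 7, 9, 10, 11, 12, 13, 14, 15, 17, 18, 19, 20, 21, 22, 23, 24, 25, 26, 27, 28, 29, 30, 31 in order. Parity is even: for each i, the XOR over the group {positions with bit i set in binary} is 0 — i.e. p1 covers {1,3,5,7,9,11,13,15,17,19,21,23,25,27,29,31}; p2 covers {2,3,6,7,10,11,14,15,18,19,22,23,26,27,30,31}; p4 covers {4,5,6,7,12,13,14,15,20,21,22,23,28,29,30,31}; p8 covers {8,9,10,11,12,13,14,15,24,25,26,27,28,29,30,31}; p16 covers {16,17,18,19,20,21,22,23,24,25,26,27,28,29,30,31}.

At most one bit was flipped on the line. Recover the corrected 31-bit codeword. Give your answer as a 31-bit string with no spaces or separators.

s1 (pos 1,3,5,7,9,11,13,15,17,19,21,23,25,27,29,31): 0⊕1⊕1⊕1⊕1⊕0⊕1⊕0⊕1⊕1⊕0⊕0⊕0⊕1⊕1⊕1 = 0
s2 (pos 2,3,6,7,10,11,14,15,18,19,22,23,26,27,30,31): 1⊕1⊕1⊕1⊕1⊕0⊕1⊕0⊕0⊕1⊕1⊕0⊕0⊕1⊕0⊕1 = 0
s4 (pos 4,5,6,7,12,13,14,15,20,21,22,23,28,29,30,31): 0⊕1⊕1⊕1⊕0⊕1⊕1⊕0⊕1⊕0⊕1⊕0⊕1⊕1⊕0⊕1 = 0
s8 (pos 8,9,10,11,12,13,14,15,24,25,26,27,28,29,30,31): 0⊕1⊕1⊕0⊕0⊕1⊕1⊕0⊕0⊕0⊕0⊕1⊕1⊕1⊕0⊕1 = 0
s16 (pos 16,17,18,19,20,21,22,23,24,25,26,27,28,29,30,31): 1⊕1⊕0⊕1⊕1⊕0⊕1⊕0⊕0⊕0⊕0⊕1⊕1⊕1⊕0⊕1 = 1
Syndrome s16…s1 = 10000 → error at position 16.
Flip position 16: 0110111011001101101101000011101 → 0110111011001100101101000011101

0110111011001100101101000011101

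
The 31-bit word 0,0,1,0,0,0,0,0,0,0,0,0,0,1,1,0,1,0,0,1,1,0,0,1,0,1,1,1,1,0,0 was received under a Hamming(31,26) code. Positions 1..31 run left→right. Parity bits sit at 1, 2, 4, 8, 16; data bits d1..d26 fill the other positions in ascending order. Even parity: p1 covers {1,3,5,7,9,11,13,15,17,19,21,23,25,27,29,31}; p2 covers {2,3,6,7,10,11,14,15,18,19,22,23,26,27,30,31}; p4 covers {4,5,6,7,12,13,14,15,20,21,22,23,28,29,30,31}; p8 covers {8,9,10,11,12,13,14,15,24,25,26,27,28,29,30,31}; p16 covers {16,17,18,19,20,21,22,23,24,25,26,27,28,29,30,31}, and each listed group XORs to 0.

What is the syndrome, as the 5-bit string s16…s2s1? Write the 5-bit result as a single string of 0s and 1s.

s1 (pos 1,3,5,7,9,11,13,15,17,19,21,23,25,27,29,31): 0⊕1⊕0⊕0⊕0⊕0⊕0⊕1⊕1⊕0⊕1⊕0⊕0⊕1⊕1⊕0 = 0
s2 (pos 2,3,6,7,10,11,14,15,18,19,22,23,26,27,30,31): 0⊕1⊕0⊕0⊕0⊕0⊕1⊕1⊕0⊕0⊕0⊕0⊕1⊕1⊕0⊕0 = 1
s4 (pos 4,5,6,7,12,13,14,15,20,21,22,23,28,29,30,31): 0⊕0⊕0⊕0⊕0⊕0⊕1⊕1⊕1⊕1⊕0⊕0⊕1⊕1⊕0⊕0 = 0
s8 (pos 8,9,10,11,12,13,14,15,24,25,26,27,28,29,30,31): 0⊕0⊕0⊕0⊕0⊕0⊕1⊕1⊕1⊕0⊕1⊕1⊕1⊕1⊕0⊕0 = 1
s16 (pos 16,17,18,19,20,21,22,23,24,25,26,27,28,29,30,31): 0⊕1⊕0⊕0⊕1⊕1⊕0⊕0⊕1⊕0⊕1⊕1⊕1⊕1⊕0⊕0 = 0
Syndrome s16…s1 = 01010 → error at position 10.

01010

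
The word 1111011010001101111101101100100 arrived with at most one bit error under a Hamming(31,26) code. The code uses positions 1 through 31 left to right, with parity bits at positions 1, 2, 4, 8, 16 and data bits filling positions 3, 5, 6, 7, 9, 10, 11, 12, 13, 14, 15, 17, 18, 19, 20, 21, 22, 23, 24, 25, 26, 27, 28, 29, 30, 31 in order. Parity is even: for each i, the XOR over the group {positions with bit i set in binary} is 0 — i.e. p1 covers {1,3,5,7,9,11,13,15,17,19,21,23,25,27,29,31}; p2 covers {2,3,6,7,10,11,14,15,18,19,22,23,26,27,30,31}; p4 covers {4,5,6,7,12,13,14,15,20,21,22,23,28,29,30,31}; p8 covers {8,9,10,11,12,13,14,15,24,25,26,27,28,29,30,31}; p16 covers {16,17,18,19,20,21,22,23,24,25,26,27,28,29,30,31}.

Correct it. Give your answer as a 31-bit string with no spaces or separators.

1110011010001101111101101100100

s1 (pos 1,3,5,7,9,11,13,15,17,19,21,23,25,27,29,31): 1⊕1⊕0⊕1⊕1⊕0⊕1⊕0⊕1⊕1⊕0⊕1⊕1⊕0⊕1⊕0 = 0
s2 (pos 2,3,6,7,10,11,14,15,18,19,22,23,26,27,30,31): 1⊕1⊕1⊕1⊕0⊕0⊕1⊕0⊕1⊕1⊕1⊕1⊕1⊕0⊕0⊕0 = 0
s4 (pos 4,5,6,7,12,13,14,15,20,21,22,23,28,29,30,31): 1⊕0⊕1⊕1⊕0⊕1⊕1⊕0⊕1⊕0⊕1⊕1⊕0⊕1⊕0⊕0 = 1
s8 (pos 8,9,10,11,12,13,14,15,24,25,26,27,28,29,30,31): 0⊕1⊕0⊕0⊕0⊕1⊕1⊕0⊕0⊕1⊕1⊕0⊕0⊕1⊕0⊕0 = 0
s16 (pos 16,17,18,19,20,21,22,23,24,25,26,27,28,29,30,31): 1⊕1⊕1⊕1⊕1⊕0⊕1⊕1⊕0⊕1⊕1⊕0⊕0⊕1⊕0⊕0 = 0
Syndrome s16…s1 = 00100 → error at position 4.
Flip position 4: 1111011010001101111101101100100 → 1110011010001101111101101100100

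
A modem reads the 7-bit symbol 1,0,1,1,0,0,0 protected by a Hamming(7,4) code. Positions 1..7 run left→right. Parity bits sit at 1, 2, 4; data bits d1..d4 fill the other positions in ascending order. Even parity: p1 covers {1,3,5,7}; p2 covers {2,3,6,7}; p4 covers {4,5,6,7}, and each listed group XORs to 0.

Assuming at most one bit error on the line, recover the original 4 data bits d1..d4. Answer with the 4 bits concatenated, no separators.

s1 (pos 1,3,5,7): 1⊕1⊕0⊕0 = 0
s2 (pos 2,3,6,7): 0⊕1⊕0⊕0 = 1
s4 (pos 4,5,6,7): 1⊕0⊕0⊕0 = 1
Syndrome s4…s1 = 110 → error at position 6.
Flip position 6: 1011000 → 1011010
Read data bits from positions 3,5,6,7: 1010

1010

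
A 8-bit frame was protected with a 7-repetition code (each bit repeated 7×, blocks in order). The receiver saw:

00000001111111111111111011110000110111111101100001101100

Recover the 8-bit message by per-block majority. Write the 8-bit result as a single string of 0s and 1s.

Block 1 (0000000): 0 ones → 0
Block 2 (1111111): 7 ones → 1
Block 3 (1111111): 7 ones → 1
Block 4 (1101111): 6 ones → 1
Block 5 (0000110): 2 ones → 0
Block 6 (1111111): 7 ones → 1
Block 7 (0110000): 2 ones → 0
Block 8 (1101100): 4 ones → 1

01110101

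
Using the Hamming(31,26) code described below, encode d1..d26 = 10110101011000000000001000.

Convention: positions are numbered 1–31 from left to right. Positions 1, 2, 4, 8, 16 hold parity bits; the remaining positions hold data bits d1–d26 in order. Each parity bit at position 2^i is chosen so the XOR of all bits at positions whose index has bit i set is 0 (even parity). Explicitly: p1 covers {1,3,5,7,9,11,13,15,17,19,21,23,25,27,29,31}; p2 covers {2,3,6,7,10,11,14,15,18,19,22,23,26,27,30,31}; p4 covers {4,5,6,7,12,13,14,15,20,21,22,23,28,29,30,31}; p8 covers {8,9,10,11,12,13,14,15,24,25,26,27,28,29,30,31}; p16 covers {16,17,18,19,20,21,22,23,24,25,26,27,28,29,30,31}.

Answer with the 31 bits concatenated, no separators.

1010011101010111000000000001000

Place data at non-parity positions: p1 p2 1 p4 0 1 1 p8 0 1 0 1 0 1 1 p16 0 0 0 0 0 0 0 0 0 0 0 1 0 0 0
p1 (pos 1,3,5,7,9,11,13,15,17,19,21,23,25,27,29,31): XOR of data positions = 1⊕0⊕1⊕0⊕0⊕0⊕1⊕0⊕0⊕0⊕0⊕0⊕0⊕0⊕0 = 1
p2 (pos 2,3,6,7,10,11,14,15,18,19,22,23,26,27,30,31): XOR of data positions = 1⊕1⊕1⊕1⊕0⊕1⊕1⊕0⊕0⊕0⊕0⊕0⊕0⊕0⊕0 = 0
p4 (pos 4,5,6,7,12,13,14,15,20,21,22,23,28,29,30,31): XOR of data positions = 0⊕1⊕1⊕1⊕0⊕1⊕1⊕0⊕0⊕0⊕0⊕1⊕0⊕0⊕0 = 0
p8 (pos 8,9,10,11,12,13,14,15,24,25,26,27,28,29,30,31): XOR of data positions = 0⊕1⊕0⊕1⊕0⊕1⊕1⊕0⊕0⊕0⊕0⊕1⊕0⊕0⊕0 = 1
p16 (pos 16,17,18,19,20,21,22,23,24,25,26,27,28,29,30,31): XOR of data positions = 0⊕0⊕0⊕0⊕0⊕0⊕0⊕0⊕0⊕0⊕0⊕1⊕0⊕0⊕0 = 1
Codeword: 1010011101010111000000000001000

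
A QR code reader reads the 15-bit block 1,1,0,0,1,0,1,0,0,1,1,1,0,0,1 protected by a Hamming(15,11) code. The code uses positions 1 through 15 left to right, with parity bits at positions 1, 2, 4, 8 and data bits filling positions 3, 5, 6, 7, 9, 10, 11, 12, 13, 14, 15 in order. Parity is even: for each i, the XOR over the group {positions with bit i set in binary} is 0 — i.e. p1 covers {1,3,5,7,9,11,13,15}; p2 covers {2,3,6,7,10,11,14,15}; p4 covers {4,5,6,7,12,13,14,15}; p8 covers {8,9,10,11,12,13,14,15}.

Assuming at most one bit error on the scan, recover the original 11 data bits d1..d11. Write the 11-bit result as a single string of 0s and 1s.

s1 (pos 1,3,5,7,9,11,13,15): 1⊕0⊕1⊕1⊕0⊕1⊕0⊕1 = 1
s2 (pos 2,3,6,7,10,11,14,15): 1⊕0⊕0⊕1⊕1⊕1⊕0⊕1 = 1
s4 (pos 4,5,6,7,12,13,14,15): 0⊕1⊕0⊕1⊕1⊕0⊕0⊕1 = 0
s8 (pos 8,9,10,11,12,13,14,15): 0⊕0⊕1⊕1⊕1⊕0⊕0⊕1 = 0
Syndrome s8…s1 = 0011 → error at position 3.
Flip position 3: 110010100111001 → 111010100111001
Read data bits from positions 3,5,6,7,9,10,11,12,13,14,15: 11010111001

11010111001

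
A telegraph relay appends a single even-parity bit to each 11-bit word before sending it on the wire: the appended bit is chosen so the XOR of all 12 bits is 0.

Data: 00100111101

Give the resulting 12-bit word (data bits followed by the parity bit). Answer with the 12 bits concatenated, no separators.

001001111010

XOR of the 11 data bits: 0⊕0⊕1⊕0⊕0⊕1⊕1⊕1⊕1⊕0⊕1 = 0
Parity bit = 0 (so all 12 bits XOR to 0).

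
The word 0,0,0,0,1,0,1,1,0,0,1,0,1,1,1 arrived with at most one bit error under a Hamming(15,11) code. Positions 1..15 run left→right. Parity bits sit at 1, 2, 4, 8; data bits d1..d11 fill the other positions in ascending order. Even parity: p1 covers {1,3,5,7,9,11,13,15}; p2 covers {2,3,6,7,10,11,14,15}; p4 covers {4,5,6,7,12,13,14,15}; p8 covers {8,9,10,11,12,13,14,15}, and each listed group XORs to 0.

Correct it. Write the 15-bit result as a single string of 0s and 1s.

000010110010011

s1 (pos 1,3,5,7,9,11,13,15): 0⊕0⊕1⊕1⊕0⊕1⊕1⊕1 = 1
s2 (pos 2,3,6,7,10,11,14,15): 0⊕0⊕0⊕1⊕0⊕1⊕1⊕1 = 0
s4 (pos 4,5,6,7,12,13,14,15): 0⊕1⊕0⊕1⊕0⊕1⊕1⊕1 = 1
s8 (pos 8,9,10,11,12,13,14,15): 1⊕0⊕0⊕1⊕0⊕1⊕1⊕1 = 1
Syndrome s8…s1 = 1101 → error at position 13.
Flip position 13: 000010110010111 → 000010110010011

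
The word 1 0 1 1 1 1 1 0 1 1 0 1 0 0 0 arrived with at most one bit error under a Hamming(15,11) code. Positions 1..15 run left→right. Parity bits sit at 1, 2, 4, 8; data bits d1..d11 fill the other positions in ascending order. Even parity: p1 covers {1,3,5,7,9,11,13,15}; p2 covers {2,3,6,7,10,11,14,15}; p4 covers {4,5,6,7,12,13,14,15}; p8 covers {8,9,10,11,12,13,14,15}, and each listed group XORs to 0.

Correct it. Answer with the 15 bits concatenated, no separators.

101111101101100

s1 (pos 1,3,5,7,9,11,13,15): 1⊕1⊕1⊕1⊕1⊕0⊕0⊕0 = 1
s2 (pos 2,3,6,7,10,11,14,15): 0⊕1⊕1⊕1⊕1⊕0⊕0⊕0 = 0
s4 (pos 4,5,6,7,12,13,14,15): 1⊕1⊕1⊕1⊕1⊕0⊕0⊕0 = 1
s8 (pos 8,9,10,11,12,13,14,15): 0⊕1⊕1⊕0⊕1⊕0⊕0⊕0 = 1
Syndrome s8…s1 = 1101 → error at position 13.
Flip position 13: 101111101101000 → 101111101101100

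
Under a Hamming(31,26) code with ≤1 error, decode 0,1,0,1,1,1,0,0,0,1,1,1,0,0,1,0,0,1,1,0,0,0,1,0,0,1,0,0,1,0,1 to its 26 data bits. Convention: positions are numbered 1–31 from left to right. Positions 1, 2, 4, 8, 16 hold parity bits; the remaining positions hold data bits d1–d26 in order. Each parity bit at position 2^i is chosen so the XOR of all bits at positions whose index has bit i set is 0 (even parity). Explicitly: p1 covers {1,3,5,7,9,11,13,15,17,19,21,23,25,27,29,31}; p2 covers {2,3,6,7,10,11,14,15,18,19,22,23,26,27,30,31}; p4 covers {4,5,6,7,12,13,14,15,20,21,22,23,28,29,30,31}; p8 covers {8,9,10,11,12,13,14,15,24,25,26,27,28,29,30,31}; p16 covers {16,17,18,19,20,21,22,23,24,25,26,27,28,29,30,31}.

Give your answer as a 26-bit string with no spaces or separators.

01101111001011000100100101

s1 (pos 1,3,5,7,9,11,13,15,17,19,21,23,25,27,29,31): 0⊕0⊕1⊕0⊕0⊕1⊕0⊕1⊕0⊕1⊕0⊕1⊕0⊕0⊕1⊕1 = 1
s2 (pos 2,3,6,7,10,11,14,15,18,19,22,23,26,27,30,31): 1⊕0⊕1⊕0⊕1⊕1⊕0⊕1⊕1⊕1⊕0⊕1⊕1⊕0⊕0⊕1 = 0
s4 (pos 4,5,6,7,12,13,14,15,20,21,22,23,28,29,30,31): 1⊕1⊕1⊕0⊕1⊕0⊕0⊕1⊕0⊕0⊕0⊕1⊕0⊕1⊕0⊕1 = 0
s8 (pos 8,9,10,11,12,13,14,15,24,25,26,27,28,29,30,31): 0⊕0⊕1⊕1⊕1⊕0⊕0⊕1⊕0⊕0⊕1⊕0⊕0⊕1⊕0⊕1 = 1
s16 (pos 16,17,18,19,20,21,22,23,24,25,26,27,28,29,30,31): 0⊕0⊕1⊕1⊕0⊕0⊕0⊕1⊕0⊕0⊕1⊕0⊕0⊕1⊕0⊕1 = 0
Syndrome s16…s1 = 01001 → error at position 9.
Flip position 9: 0101110001110010011000100100101 → 0101110011110010011000100100101
Read data bits from positions 3,5,6,7,9,10,11,12,13,14,15,17,18,19,20,21,22,23,24,25,26,27,28,29,30,31: 01101111001011000100100101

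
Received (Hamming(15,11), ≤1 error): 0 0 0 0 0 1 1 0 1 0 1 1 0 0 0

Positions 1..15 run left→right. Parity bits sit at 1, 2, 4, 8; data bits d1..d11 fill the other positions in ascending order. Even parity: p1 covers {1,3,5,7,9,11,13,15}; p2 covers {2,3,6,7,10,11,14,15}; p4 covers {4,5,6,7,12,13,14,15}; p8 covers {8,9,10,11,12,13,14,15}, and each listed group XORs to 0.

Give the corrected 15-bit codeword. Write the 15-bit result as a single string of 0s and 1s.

000001101011001

s1 (pos 1,3,5,7,9,11,13,15): 0⊕0⊕0⊕1⊕1⊕1⊕0⊕0 = 1
s2 (pos 2,3,6,7,10,11,14,15): 0⊕0⊕1⊕1⊕0⊕1⊕0⊕0 = 1
s4 (pos 4,5,6,7,12,13,14,15): 0⊕0⊕1⊕1⊕1⊕0⊕0⊕0 = 1
s8 (pos 8,9,10,11,12,13,14,15): 0⊕1⊕0⊕1⊕1⊕0⊕0⊕0 = 1
Syndrome s8…s1 = 1111 → error at position 15.
Flip position 15: 000001101011000 → 000001101011001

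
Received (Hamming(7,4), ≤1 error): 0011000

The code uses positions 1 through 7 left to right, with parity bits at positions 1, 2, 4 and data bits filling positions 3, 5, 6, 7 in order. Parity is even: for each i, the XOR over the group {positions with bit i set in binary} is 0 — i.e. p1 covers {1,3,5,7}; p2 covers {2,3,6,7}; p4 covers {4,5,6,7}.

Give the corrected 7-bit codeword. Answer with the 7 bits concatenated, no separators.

s1 (pos 1,3,5,7): 0⊕1⊕0⊕0 = 1
s2 (pos 2,3,6,7): 0⊕1⊕0⊕0 = 1
s4 (pos 4,5,6,7): 1⊕0⊕0⊕0 = 1
Syndrome s4…s1 = 111 → error at position 7.
Flip position 7: 0011000 → 0011001

0011001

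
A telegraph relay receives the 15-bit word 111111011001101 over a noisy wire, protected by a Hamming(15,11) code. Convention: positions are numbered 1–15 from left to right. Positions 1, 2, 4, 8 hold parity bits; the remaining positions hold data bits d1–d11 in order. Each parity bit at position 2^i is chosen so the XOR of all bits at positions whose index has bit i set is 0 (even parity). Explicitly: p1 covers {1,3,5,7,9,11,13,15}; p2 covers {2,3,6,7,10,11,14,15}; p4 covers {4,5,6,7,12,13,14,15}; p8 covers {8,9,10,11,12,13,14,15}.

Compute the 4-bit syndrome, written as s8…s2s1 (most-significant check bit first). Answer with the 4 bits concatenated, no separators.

s1 (pos 1,3,5,7,9,11,13,15): 1⊕1⊕1⊕0⊕1⊕0⊕1⊕1 = 0
s2 (pos 2,3,6,7,10,11,14,15): 1⊕1⊕1⊕0⊕0⊕0⊕0⊕1 = 0
s4 (pos 4,5,6,7,12,13,14,15): 1⊕1⊕1⊕0⊕1⊕1⊕0⊕1 = 0
s8 (pos 8,9,10,11,12,13,14,15): 1⊕1⊕0⊕0⊕1⊕1⊕0⊕1 = 1
Syndrome s8…s1 = 1000 → error at position 8.

1000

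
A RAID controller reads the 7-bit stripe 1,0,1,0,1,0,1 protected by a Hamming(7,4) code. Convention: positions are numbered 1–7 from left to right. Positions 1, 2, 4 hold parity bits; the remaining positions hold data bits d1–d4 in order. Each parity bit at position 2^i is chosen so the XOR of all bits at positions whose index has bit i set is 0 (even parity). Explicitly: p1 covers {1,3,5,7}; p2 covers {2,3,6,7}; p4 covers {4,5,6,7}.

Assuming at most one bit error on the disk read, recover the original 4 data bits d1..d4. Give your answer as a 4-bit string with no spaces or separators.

s1 (pos 1,3,5,7): 1⊕1⊕1⊕1 = 0
s2 (pos 2,3,6,7): 0⊕1⊕0⊕1 = 0
s4 (pos 4,5,6,7): 0⊕1⊕0⊕1 = 0
Syndrome s4…s1 = 000 → no error.
Read data bits from positions 3,5,6,7: 1101

1101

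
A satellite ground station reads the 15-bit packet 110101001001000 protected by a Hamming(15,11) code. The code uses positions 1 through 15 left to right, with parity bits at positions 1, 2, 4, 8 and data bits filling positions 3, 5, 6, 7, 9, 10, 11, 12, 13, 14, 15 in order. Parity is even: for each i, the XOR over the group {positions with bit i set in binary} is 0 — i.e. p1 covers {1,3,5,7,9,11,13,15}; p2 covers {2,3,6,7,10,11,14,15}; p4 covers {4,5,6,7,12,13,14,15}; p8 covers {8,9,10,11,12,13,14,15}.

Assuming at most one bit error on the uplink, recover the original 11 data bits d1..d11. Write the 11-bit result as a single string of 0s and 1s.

00101001000

s1 (pos 1,3,5,7,9,11,13,15): 1⊕0⊕0⊕0⊕1⊕0⊕0⊕0 = 0
s2 (pos 2,3,6,7,10,11,14,15): 1⊕0⊕1⊕0⊕0⊕0⊕0⊕0 = 0
s4 (pos 4,5,6,7,12,13,14,15): 1⊕0⊕1⊕0⊕1⊕0⊕0⊕0 = 1
s8 (pos 8,9,10,11,12,13,14,15): 0⊕1⊕0⊕0⊕1⊕0⊕0⊕0 = 0
Syndrome s8…s1 = 0100 → error at position 4.
Flip position 4: 110101001001000 → 110001001001000
Read data bits from positions 3,5,6,7,9,10,11,12,13,14,15: 00101001000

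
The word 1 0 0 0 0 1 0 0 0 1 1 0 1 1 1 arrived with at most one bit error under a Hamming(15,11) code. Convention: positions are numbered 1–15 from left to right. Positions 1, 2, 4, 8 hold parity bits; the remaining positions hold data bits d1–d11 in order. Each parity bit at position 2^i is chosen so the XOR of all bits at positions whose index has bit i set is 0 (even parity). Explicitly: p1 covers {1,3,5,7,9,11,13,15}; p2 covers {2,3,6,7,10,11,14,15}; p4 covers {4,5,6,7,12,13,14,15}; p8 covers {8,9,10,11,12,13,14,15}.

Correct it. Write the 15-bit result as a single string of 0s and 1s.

s1 (pos 1,3,5,7,9,11,13,15): 1⊕0⊕0⊕0⊕0⊕1⊕1⊕1 = 0
s2 (pos 2,3,6,7,10,11,14,15): 0⊕0⊕1⊕0⊕1⊕1⊕1⊕1 = 1
s4 (pos 4,5,6,7,12,13,14,15): 0⊕0⊕1⊕0⊕0⊕1⊕1⊕1 = 0
s8 (pos 8,9,10,11,12,13,14,15): 0⊕0⊕1⊕1⊕0⊕1⊕1⊕1 = 1
Syndrome s8…s1 = 1010 → error at position 10.
Flip position 10: 100001000110111 → 100001000010111

100001000010111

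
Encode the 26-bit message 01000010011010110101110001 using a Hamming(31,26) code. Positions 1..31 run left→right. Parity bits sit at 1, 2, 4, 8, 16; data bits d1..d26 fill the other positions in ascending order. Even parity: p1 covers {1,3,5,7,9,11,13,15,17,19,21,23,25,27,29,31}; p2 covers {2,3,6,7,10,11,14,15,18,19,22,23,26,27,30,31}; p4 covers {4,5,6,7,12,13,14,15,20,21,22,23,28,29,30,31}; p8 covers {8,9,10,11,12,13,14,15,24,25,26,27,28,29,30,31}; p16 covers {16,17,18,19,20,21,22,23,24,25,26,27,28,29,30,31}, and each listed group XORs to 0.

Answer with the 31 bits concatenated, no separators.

Place data at non-parity positions: p1 p2 0 p4 1 0 0 p8 0 0 1 0 0 1 1 p16 0 1 0 1 1 0 1 0 1 1 1 0 0 0 1
p1 (pos 1,3,5,7,9,11,13,15,17,19,21,23,25,27,29,31): XOR of data positions = 0⊕1⊕0⊕0⊕1⊕0⊕1⊕0⊕0⊕1⊕1⊕1⊕1⊕0⊕1 = 0
p2 (pos 2,3,6,7,10,11,14,15,18,19,22,23,26,27,30,31): XOR of data positions = 0⊕0⊕0⊕0⊕1⊕1⊕1⊕1⊕0⊕0⊕1⊕1⊕1⊕0⊕1 = 0
p4 (pos 4,5,6,7,12,13,14,15,20,21,22,23,28,29,30,31): XOR of data positions = 1⊕0⊕0⊕0⊕0⊕1⊕1⊕1⊕1⊕0⊕1⊕0⊕0⊕0⊕1 = 1
p8 (pos 8,9,10,11,12,13,14,15,24,25,26,27,28,29,30,31): XOR of data positions = 0⊕0⊕1⊕0⊕0⊕1⊕1⊕0⊕1⊕1⊕1⊕0⊕0⊕0⊕1 = 1
p16 (pos 16,17,18,19,20,21,22,23,24,25,26,27,28,29,30,31): XOR of data positions = 0⊕1⊕0⊕1⊕1⊕0⊕1⊕0⊕1⊕1⊕1⊕0⊕0⊕0⊕1 = 0
Codeword: 0001100100100110010110101110001

0001100100100110010110101110001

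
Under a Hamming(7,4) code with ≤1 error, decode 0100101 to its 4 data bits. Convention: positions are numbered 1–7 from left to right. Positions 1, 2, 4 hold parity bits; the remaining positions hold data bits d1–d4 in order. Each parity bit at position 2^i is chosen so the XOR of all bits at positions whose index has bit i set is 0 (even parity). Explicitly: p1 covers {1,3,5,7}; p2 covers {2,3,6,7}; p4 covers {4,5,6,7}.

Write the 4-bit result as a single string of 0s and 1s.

s1 (pos 1,3,5,7): 0⊕0⊕1⊕1 = 0
s2 (pos 2,3,6,7): 1⊕0⊕0⊕1 = 0
s4 (pos 4,5,6,7): 0⊕1⊕0⊕1 = 0
Syndrome s4…s1 = 000 → no error.
Read data bits from positions 3,5,6,7: 0101

0101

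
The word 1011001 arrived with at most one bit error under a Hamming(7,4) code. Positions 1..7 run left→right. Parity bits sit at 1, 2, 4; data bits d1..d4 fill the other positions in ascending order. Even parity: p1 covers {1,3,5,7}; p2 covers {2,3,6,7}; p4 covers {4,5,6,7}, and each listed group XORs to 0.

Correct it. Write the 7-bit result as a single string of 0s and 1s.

s1 (pos 1,3,5,7): 1⊕1⊕0⊕1 = 1
s2 (pos 2,3,6,7): 0⊕1⊕0⊕1 = 0
s4 (pos 4,5,6,7): 1⊕0⊕0⊕1 = 0
Syndrome s4…s1 = 001 → error at position 1.
Flip position 1: 1011001 → 0011001

0011001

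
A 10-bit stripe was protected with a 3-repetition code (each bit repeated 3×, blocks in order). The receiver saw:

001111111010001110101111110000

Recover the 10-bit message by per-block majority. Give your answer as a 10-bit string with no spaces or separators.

Block 1 (001): 1 one → 0
Block 2 (111): 3 ones → 1
Block 3 (111): 3 ones → 1
Block 4 (010): 1 one → 0
Block 5 (001): 1 one → 0
Block 6 (110): 2 ones → 1
Block 7 (101): 2 ones → 1
Block 8 (111): 3 ones → 1
Block 9 (110): 2 ones → 1
Block 10 (000): 0 ones → 0

0110011110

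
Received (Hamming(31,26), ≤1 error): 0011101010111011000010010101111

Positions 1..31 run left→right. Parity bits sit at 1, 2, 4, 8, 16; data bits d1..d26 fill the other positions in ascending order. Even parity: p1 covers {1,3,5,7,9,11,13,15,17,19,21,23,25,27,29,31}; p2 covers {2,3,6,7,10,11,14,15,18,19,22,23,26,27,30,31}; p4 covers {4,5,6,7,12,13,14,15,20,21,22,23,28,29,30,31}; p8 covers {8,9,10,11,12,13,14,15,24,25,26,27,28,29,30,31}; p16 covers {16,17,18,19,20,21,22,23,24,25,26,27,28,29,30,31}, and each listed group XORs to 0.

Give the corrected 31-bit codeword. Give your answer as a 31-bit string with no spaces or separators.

0011101010111111000010010101111

s1 (pos 1,3,5,7,9,11,13,15,17,19,21,23,25,27,29,31): 0⊕1⊕1⊕1⊕1⊕1⊕1⊕1⊕0⊕0⊕1⊕0⊕0⊕0⊕1⊕1 = 0
s2 (pos 2,3,6,7,10,11,14,15,18,19,22,23,26,27,30,31): 0⊕1⊕0⊕1⊕0⊕1⊕0⊕1⊕0⊕0⊕0⊕0⊕1⊕0⊕1⊕1 = 1
s4 (pos 4,5,6,7,12,13,14,15,20,21,22,23,28,29,30,31): 1⊕1⊕0⊕1⊕1⊕1⊕0⊕1⊕0⊕1⊕0⊕0⊕1⊕1⊕1⊕1 = 1
s8 (pos 8,9,10,11,12,13,14,15,24,25,26,27,28,29,30,31): 0⊕1⊕0⊕1⊕1⊕1⊕0⊕1⊕1⊕0⊕1⊕0⊕1⊕1⊕1⊕1 = 1
s16 (pos 16,17,18,19,20,21,22,23,24,25,26,27,28,29,30,31): 1⊕0⊕0⊕0⊕0⊕1⊕0⊕0⊕1⊕0⊕1⊕0⊕1⊕1⊕1⊕1 = 0
Syndrome s16…s1 = 01110 → error at position 14.
Flip position 14: 0011101010111011000010010101111 → 0011101010111111000010010101111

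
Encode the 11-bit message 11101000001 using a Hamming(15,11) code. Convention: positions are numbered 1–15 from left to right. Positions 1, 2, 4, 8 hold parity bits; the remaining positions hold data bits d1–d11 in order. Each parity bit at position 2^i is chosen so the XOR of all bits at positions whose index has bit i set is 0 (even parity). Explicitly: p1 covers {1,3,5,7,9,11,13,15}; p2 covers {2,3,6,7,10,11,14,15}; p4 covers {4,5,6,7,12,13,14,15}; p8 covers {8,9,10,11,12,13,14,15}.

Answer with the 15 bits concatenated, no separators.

011111001000001

Place data at non-parity positions: p1 p2 1 p4 1 1 0 p8 1 0 0 0 0 0 1
p1 (pos 1,3,5,7,9,11,13,15): XOR of data positions = 1⊕1⊕0⊕1⊕0⊕0⊕1 = 0
p2 (pos 2,3,6,7,10,11,14,15): XOR of data positions = 1⊕1⊕0⊕0⊕0⊕0⊕1 = 1
p4 (pos 4,5,6,7,12,13,14,15): XOR of data positions = 1⊕1⊕0⊕0⊕0⊕0⊕1 = 1
p8 (pos 8,9,10,11,12,13,14,15): XOR of data positions = 1⊕0⊕0⊕0⊕0⊕0⊕1 = 0
Codeword: 011111001000001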